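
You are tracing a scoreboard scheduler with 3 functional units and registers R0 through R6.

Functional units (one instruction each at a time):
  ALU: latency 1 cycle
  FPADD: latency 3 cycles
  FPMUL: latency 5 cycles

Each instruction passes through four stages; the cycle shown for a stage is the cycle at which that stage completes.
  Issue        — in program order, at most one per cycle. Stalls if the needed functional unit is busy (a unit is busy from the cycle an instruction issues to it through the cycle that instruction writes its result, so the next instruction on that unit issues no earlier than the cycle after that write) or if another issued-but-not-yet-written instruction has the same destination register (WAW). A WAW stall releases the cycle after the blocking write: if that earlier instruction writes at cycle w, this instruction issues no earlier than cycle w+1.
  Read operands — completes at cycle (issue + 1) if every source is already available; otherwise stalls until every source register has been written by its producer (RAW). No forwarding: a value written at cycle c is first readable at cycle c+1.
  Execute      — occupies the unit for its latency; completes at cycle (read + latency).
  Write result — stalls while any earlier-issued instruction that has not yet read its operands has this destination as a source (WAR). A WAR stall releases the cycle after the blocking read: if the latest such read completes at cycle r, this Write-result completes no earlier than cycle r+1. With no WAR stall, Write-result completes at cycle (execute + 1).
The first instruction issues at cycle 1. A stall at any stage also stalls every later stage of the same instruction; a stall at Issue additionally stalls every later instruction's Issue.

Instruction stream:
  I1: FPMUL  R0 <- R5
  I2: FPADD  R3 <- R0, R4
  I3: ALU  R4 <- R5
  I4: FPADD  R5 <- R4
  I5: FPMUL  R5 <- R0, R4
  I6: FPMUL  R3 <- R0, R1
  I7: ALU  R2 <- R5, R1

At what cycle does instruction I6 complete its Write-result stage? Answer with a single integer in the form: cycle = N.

cycle = 35

[I1] 1/2/7/8
[I2] 2/9/12/13  (RAW R0: wait I1 write@8)
[I3] 3/4/5/10  (WAR R4: wait I2 read@9)
[I4] 14/15/18/19  (struct: FPADD busy until I2 writes@13)
[I5] 20/21/26/27  (WAW R5: wait I4 write@19)
[I6] 28/29/34/35  (struct: FPMUL busy until I5 writes@27)
[I7] 29/30/31/32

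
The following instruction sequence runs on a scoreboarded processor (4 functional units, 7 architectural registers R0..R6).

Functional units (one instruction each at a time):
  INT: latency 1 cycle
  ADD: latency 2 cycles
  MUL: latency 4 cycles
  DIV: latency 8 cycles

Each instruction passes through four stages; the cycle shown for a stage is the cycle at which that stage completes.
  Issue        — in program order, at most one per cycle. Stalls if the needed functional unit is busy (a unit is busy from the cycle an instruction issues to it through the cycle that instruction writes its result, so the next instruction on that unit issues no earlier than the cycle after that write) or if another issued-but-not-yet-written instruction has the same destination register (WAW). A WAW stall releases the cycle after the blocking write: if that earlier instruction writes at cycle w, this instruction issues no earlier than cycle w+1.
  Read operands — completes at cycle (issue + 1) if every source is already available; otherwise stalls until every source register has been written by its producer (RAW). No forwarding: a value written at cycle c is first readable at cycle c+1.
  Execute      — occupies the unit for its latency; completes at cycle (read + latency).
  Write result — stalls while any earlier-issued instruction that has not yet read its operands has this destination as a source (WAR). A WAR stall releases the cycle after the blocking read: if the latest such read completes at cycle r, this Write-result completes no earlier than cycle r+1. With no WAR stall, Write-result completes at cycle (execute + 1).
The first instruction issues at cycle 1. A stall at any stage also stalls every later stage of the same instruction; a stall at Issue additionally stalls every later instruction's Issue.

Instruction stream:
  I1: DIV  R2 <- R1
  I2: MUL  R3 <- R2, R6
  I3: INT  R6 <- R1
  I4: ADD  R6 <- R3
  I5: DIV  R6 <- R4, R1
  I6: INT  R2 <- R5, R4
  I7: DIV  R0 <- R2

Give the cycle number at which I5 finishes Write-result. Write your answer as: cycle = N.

[1] I1 dispatched to DIV
[2] I1 operands ready; I2 dispatched to MUL
[3] I3 dispatched to INT
[4] I3 operands ready
[5] I3 complete
[10] I1 complete
[11] R2←I1
[12] I2 operands ready
[13] R6←I3
[14] I4 dispatched to ADD
[16] I2 complete
[17] R3←I2
[18] I4 operands ready
[20] I4 complete
[21] R6←I4
[22] I5 dispatched to DIV
[23] I5 operands ready; I6 dispatched to INT
[24] I6 operands ready
[25] I6 complete
[26] R2←I6
[31] I5 complete
[32] R6←I5
[33] I7 dispatched to DIV
[34] I7 operands ready
[42] I7 complete
[43] R0←I7

cycle = 32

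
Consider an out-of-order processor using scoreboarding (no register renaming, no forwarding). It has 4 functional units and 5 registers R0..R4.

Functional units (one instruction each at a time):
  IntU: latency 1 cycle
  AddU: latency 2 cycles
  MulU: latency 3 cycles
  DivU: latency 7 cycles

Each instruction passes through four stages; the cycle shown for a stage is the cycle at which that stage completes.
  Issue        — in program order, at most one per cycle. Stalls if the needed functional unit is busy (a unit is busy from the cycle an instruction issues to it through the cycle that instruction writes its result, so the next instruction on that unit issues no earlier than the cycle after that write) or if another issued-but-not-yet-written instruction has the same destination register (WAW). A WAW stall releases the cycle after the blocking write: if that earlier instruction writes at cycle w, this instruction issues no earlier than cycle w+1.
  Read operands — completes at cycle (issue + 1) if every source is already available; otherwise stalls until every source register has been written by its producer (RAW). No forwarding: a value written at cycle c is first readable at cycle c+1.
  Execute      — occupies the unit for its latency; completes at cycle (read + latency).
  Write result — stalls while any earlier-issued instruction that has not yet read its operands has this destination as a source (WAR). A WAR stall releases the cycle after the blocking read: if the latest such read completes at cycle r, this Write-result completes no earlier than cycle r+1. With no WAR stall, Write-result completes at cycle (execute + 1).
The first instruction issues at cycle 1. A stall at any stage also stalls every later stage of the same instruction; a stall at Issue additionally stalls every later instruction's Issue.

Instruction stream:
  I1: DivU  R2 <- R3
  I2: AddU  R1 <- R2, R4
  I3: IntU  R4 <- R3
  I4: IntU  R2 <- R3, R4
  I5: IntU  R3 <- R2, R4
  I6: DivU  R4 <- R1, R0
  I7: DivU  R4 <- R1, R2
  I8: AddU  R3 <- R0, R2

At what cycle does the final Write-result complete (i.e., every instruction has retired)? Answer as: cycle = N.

I1: IS=1 RO=2 EX=9 WR=10
I2: IS=2 RO=11 EX=13 WR=14  [RAW R2: wait I1 write@10]
I3: IS=3 RO=4 EX=5 WR=12  [WAR R4: wait I2 read@11]
I4: IS=13 RO=14 EX=15 WR=16  [struct: IntU busy until I3 writes@12]
I5: IS=17 RO=18 EX=19 WR=20  [struct: IntU busy until I4 writes@16]
I6: IS=18 RO=19 EX=26 WR=27
I7: IS=28 RO=29 EX=36 WR=37  [struct: DivU busy until I6 writes@27]
I8: IS=29 RO=30 EX=32 WR=33

cycle = 37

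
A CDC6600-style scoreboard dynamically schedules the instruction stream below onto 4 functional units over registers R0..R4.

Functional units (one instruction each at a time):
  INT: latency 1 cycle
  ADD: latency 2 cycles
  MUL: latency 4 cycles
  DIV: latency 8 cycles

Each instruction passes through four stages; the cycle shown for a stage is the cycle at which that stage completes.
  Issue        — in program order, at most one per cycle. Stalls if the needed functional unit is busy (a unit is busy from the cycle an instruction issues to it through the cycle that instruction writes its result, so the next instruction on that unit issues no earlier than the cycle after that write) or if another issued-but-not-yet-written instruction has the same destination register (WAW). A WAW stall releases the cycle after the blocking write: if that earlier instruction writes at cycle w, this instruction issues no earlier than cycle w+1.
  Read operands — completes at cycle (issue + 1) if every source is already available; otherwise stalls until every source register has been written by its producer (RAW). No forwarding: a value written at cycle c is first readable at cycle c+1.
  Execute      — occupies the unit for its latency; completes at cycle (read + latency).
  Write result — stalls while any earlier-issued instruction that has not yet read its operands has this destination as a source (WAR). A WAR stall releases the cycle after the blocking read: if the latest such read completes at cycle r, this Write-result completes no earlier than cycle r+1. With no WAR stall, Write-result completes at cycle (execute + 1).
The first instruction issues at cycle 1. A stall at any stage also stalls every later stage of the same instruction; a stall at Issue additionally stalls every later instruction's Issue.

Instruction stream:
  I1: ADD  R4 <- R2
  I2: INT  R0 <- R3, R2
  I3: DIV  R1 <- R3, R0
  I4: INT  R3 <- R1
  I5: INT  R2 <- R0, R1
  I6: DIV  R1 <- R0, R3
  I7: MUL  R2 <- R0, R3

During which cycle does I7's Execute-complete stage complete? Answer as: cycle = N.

cycle 1: I1 issues→ADD
cycle 2: I1 reads; I2 issues→INT
cycle 3: I2 reads; I3 issues→DIV
cycle 4: I1 exec-done; I2 exec-done
cycle 5: I1 writes R4; I2 writes R0
cycle 6: I3 reads; I4 issues→INT
cycle 14: I3 exec-done
cycle 15: I3 writes R1
cycle 16: I4 reads
cycle 17: I4 exec-done
cycle 18: I4 writes R3
cycle 19: I5 issues→INT
cycle 20: I5 reads; I6 issues→DIV
cycle 21: I5 exec-done; I6 reads
cycle 22: I5 writes R2
cycle 23: I7 issues→MUL
cycle 24: I7 reads
cycle 28: I7 exec-done
cycle 29: I6 exec-done; I7 writes R2
cycle 30: I6 writes R1

cycle = 28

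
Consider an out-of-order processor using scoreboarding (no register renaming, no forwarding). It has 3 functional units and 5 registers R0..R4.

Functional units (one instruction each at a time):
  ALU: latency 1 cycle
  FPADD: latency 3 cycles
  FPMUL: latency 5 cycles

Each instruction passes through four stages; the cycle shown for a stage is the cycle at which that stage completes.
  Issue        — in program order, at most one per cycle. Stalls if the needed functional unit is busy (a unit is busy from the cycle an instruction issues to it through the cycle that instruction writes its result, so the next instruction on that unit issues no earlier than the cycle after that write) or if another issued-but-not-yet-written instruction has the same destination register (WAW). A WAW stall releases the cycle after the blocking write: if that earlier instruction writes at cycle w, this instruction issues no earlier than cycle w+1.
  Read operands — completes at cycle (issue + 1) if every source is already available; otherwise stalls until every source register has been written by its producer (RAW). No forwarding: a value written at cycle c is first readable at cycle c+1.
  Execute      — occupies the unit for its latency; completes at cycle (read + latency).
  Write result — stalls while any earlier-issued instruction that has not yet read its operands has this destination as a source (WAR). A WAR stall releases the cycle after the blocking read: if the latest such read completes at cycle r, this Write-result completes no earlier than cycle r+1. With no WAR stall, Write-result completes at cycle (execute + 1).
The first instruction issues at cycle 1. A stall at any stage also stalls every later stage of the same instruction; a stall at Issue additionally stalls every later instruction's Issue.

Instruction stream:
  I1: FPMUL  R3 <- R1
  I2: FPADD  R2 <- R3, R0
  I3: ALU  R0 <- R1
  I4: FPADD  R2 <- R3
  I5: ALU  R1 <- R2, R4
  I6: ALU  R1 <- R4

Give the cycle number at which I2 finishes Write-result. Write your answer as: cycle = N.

cycle = 13

I1 -> (1, 2, 7, 8)
I2 -> (2, 9, 12, 13)  // RAW R3: wait I1 write@8
I3 -> (3, 4, 5, 10)  // WAR R0: wait I2 read@9
I4 -> (14, 15, 18, 19)  // struct: FPADD busy until I2 writes@13
I5 -> (15, 20, 21, 22)  // RAW R2: wait I4 write@19
I6 -> (23, 24, 25, 26)  // struct: ALU busy until I5 writes@22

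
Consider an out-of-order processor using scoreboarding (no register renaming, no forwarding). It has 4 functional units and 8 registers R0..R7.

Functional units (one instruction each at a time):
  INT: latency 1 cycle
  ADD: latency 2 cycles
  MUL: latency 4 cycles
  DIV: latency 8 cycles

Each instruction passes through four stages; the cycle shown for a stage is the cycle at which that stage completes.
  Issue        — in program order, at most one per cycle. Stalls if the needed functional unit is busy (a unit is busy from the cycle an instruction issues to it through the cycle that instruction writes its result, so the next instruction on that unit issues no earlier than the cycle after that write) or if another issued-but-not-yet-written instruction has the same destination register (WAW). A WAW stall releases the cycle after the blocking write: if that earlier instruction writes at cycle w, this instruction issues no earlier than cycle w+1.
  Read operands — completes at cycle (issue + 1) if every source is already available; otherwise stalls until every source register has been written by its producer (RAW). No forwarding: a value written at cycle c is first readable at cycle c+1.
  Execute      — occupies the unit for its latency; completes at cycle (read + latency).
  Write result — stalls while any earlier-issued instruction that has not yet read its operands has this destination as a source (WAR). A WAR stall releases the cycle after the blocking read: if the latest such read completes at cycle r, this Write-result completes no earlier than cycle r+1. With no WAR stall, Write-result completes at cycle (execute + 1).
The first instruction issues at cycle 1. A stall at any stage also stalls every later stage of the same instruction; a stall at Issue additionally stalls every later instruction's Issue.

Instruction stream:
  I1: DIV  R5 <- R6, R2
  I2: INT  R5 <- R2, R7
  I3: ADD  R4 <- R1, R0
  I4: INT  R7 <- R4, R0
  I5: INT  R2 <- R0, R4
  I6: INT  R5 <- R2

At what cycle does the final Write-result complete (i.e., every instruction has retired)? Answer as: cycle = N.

  I1 | 1 | 2 | 10 | 11
  I2 | 12 | 13 | 14 | 15   WAW R5: wait I1 write@11
  I3 | 13 | 14 | 16 | 17
  I4 | 16 | 18 | 19 | 20   struct: INT busy until I2 writes@15 · RAW R4: wait I3 write@17
  I5 | 21 | 22 | 23 | 24   struct: INT busy until I4 writes@20
  I6 | 25 | 26 | 27 | 28   struct: INT busy until I5 writes@24

cycle = 28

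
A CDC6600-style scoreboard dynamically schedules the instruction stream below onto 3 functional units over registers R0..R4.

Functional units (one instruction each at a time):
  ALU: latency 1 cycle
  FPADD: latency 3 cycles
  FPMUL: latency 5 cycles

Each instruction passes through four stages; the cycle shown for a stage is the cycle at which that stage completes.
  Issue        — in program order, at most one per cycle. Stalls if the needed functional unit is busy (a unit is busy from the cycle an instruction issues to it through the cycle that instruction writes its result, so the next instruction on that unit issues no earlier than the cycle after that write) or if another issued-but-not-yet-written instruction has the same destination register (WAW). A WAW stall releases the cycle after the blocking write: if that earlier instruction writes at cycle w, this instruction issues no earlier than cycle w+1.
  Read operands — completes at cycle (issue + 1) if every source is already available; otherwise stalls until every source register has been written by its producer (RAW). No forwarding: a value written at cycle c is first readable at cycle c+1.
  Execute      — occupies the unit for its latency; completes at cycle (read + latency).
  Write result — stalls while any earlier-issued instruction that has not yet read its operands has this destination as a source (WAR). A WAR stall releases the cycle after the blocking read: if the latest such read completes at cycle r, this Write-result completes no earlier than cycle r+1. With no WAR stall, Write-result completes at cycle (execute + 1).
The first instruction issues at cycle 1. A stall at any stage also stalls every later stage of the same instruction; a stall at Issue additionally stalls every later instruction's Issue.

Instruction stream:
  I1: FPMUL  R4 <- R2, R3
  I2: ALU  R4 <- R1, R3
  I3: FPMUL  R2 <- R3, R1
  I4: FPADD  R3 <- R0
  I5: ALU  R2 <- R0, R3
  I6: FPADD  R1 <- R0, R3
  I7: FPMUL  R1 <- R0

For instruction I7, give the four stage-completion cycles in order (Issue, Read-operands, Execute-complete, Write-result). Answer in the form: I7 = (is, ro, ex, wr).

I7 = (25, 26, 31, 32)

c1: I1 dispatched to FPMUL
c2: I1 operands ready
c7: I1 complete
c8: R4←I1
c9: I2 dispatched to ALU
c10: I2 operands ready, I3 dispatched to FPMUL
c11: I2 complete, I3 operands ready, I4 dispatched to FPADD
c12: R4←I2, I4 operands ready
c15: I4 complete
c16: I3 complete, R3←I4
c17: R2←I3
c18: I5 dispatched to ALU
c19: I5 operands ready, I6 dispatched to FPADD
c20: I5 complete, I6 operands ready
c21: R2←I5
c23: I6 complete
c24: R1←I6
c25: I7 dispatched to FPMUL
c26: I7 operands ready
c31: I7 complete
c32: R1←I7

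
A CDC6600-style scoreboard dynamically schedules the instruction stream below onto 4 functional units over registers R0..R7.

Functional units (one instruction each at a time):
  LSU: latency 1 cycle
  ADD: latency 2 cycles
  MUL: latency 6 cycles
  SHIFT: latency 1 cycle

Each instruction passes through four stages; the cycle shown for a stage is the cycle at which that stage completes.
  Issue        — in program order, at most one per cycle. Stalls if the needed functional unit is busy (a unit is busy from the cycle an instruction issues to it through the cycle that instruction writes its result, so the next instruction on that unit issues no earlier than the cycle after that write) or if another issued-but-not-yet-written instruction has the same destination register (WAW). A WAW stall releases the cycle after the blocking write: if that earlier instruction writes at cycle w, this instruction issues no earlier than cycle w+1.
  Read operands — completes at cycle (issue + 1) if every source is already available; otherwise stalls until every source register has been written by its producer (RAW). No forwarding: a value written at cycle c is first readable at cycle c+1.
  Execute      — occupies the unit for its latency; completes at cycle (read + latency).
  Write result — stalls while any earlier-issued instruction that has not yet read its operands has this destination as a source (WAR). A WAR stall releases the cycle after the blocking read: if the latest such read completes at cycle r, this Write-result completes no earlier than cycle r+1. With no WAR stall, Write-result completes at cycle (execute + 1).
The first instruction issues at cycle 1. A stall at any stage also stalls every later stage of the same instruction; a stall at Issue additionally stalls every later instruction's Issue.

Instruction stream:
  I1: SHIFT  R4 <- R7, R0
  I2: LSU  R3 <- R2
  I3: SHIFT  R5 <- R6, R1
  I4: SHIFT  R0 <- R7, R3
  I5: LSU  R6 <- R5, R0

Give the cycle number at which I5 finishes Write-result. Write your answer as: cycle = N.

cycle = 15

cycle 1: I1→SHIFT
cycle 2: I1 RO · I2→LSU
cycle 3: I1 EX · I2 RO
cycle 4: I1 WR R4 · I2 EX
cycle 5: I2 WR R3 · I3→SHIFT
cycle 6: I3 RO
cycle 7: I3 EX
cycle 8: I3 WR R5
cycle 9: I4→SHIFT
cycle 10: I4 RO · I5→LSU
cycle 11: I4 EX
cycle 12: I4 WR R0
cycle 13: I5 RO
cycle 14: I5 EX
cycle 15: I5 WR R6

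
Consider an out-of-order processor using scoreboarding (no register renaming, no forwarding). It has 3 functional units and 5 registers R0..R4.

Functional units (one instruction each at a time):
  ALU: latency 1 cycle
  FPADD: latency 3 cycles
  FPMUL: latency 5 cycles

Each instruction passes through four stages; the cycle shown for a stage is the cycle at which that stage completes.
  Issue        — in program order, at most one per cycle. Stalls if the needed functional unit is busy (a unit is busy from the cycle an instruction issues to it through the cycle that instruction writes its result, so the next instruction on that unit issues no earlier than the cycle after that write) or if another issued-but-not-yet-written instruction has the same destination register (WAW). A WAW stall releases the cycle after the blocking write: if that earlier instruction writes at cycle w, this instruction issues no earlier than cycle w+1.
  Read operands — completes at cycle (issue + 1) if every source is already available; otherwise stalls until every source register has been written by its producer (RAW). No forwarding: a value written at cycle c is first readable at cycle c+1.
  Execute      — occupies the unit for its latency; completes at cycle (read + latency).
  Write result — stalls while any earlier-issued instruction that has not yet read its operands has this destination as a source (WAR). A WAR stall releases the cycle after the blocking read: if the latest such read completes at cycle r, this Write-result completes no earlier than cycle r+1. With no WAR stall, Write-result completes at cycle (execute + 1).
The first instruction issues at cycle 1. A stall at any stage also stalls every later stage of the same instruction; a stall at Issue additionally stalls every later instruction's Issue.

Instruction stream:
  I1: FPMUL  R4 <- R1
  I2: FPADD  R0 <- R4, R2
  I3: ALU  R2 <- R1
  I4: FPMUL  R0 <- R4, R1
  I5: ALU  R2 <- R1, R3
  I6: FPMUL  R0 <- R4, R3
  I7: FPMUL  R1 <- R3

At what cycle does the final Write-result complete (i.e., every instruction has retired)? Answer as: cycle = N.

cycle = 37

1) issue 1, read 2, done 7, write 8
2) issue 2, read 9, done 12, write 13  <RAW R4: wait I1 write@8>
3) issue 3, read 4, done 5, write 10  <WAR R2: wait I2 read@9>
4) issue 14, read 15, done 20, write 21  <WAW R0: wait I2 write@13>
5) issue 15, read 16, done 17, write 18
6) issue 22, read 23, done 28, write 29  <struct: FPMUL busy until I4 writes@21>
7) issue 30, read 31, done 36, write 37  <struct: FPMUL busy until I6 writes@29>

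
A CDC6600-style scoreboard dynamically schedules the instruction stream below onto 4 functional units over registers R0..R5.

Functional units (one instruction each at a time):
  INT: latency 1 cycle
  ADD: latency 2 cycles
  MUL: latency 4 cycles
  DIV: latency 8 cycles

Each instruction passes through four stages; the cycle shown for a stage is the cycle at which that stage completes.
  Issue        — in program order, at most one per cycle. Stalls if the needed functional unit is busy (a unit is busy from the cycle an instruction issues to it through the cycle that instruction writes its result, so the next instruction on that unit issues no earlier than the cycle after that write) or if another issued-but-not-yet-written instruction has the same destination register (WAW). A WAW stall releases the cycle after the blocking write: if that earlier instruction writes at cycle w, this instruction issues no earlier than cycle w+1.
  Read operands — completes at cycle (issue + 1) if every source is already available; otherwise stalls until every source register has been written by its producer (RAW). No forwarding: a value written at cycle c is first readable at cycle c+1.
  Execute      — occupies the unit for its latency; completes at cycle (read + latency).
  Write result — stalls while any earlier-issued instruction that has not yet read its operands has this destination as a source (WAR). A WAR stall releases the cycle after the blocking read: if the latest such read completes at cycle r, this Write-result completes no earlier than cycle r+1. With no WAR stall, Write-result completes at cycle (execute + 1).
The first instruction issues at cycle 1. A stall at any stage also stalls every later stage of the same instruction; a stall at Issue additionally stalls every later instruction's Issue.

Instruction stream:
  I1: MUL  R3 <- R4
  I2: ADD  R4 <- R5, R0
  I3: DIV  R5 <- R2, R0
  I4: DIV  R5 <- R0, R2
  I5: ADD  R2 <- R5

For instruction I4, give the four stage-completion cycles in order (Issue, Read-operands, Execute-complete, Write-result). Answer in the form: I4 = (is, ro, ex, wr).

  I1 | 1 | 2 | 6 | 7
  I2 | 2 | 3 | 5 | 6
  I3 | 3 | 4 | 12 | 13
  I4 | 14 | 15 | 23 | 24   struct: DIV busy until I3 writes@13
  I5 | 15 | 25 | 27 | 28   RAW R5: wait I4 write@24

I4 = (14, 15, 23, 24)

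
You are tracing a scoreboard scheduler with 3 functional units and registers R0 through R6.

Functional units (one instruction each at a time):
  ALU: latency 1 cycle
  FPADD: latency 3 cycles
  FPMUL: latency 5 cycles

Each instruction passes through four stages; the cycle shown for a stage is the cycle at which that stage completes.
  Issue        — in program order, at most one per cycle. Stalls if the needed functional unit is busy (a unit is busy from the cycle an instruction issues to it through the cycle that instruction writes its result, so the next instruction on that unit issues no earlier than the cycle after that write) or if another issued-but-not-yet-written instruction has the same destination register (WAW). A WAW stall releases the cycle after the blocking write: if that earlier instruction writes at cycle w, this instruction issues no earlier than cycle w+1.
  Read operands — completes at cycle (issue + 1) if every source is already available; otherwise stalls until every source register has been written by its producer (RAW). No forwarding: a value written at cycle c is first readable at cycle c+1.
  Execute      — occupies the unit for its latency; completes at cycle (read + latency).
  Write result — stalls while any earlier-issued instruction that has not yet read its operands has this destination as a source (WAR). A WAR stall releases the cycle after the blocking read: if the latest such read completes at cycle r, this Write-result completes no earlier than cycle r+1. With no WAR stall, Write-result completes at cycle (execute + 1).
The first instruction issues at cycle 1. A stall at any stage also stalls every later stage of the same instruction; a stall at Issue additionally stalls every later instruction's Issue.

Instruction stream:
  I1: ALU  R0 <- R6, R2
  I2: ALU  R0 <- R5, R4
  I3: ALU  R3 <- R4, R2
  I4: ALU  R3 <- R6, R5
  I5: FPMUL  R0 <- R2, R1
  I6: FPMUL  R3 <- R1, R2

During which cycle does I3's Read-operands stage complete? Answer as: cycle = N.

cycle = 10

1) issue 1, read 2, done 3, write 4
2) issue 5, read 6, done 7, write 8  <struct: ALU busy until I1 writes@4>
3) issue 9, read 10, done 11, write 12  <struct: ALU busy until I2 writes@8>
4) issue 13, read 14, done 15, write 16  <struct: ALU busy until I3 writes@12>
5) issue 14, read 15, done 20, write 21
6) issue 22, read 23, done 28, write 29  <struct: FPMUL busy until I5 writes@21>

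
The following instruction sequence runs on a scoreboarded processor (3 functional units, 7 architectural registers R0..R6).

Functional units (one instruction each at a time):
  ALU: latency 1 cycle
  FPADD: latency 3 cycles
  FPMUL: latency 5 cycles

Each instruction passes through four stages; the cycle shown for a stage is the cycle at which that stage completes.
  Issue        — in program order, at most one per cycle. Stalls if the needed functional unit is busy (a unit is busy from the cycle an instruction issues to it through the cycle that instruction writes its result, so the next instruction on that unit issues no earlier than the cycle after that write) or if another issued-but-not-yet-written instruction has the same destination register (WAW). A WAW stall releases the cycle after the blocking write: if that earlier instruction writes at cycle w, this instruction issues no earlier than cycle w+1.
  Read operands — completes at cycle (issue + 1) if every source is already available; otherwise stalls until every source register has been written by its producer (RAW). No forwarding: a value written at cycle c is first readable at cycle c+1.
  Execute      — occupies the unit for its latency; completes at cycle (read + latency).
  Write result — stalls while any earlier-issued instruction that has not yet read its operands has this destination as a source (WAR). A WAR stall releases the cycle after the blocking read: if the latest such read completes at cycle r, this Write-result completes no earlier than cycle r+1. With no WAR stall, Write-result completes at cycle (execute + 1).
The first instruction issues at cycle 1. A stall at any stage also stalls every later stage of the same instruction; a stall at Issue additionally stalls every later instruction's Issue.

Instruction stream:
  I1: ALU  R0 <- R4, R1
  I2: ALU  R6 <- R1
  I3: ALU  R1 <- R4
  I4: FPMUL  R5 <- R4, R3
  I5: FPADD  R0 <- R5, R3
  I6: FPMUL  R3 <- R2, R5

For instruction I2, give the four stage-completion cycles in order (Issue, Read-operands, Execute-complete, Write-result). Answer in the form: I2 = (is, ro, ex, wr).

t=1  I1 issues→ALU
t=2  I1 reads
t=3  I1 exec-done
t=4  I1 writes R0
t=5  I2 issues→ALU
t=6  I2 reads
t=7  I2 exec-done
t=8  I2 writes R6
t=9  I3 issues→ALU
t=10  I3 reads | I4 issues→FPMUL
t=11  I3 exec-done | I4 reads | I5 issues→FPADD
t=12  I3 writes R1
t=16  I4 exec-done
t=17  I4 writes R5
t=18  I5 reads | I6 issues→FPMUL
t=19  I6 reads
t=21  I5 exec-done
t=22  I5 writes R0
t=24  I6 exec-done
t=25  I6 writes R3

I2 = (5, 6, 7, 8)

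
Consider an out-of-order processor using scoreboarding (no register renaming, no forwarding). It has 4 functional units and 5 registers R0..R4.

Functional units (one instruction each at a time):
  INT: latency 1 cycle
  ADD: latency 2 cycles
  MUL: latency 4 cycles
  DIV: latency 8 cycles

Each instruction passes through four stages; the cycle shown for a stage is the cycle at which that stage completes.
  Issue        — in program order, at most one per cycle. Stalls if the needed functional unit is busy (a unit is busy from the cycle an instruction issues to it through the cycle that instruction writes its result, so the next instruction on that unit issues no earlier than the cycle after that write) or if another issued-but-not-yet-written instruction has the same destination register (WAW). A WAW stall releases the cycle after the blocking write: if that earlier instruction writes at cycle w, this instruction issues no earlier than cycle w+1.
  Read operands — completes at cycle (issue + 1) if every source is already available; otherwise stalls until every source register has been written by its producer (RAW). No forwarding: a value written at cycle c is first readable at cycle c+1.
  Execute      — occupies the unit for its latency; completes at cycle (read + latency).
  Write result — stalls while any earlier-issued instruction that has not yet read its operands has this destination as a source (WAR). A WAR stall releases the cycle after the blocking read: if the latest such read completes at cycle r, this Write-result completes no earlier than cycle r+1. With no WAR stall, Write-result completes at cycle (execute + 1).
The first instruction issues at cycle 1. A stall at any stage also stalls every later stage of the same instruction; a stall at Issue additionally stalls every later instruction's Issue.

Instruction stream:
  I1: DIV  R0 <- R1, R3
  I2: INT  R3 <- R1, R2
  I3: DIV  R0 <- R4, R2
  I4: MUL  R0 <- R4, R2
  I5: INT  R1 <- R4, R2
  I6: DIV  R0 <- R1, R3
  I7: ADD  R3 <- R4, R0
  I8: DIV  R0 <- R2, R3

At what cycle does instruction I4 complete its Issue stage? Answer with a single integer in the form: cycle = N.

I1: IS=1 RO=2 EX=10 WR=11
I2: IS=2 RO=3 EX=4 WR=5
I3: IS=12 RO=13 EX=21 WR=22  [struct: DIV busy until I1 writes@11]
I4: IS=23 RO=24 EX=28 WR=29  [WAW R0: wait I3 write@22]
I5: IS=24 RO=25 EX=26 WR=27
I6: IS=30 RO=31 EX=39 WR=40  [WAW R0: wait I4 write@29]
I7: IS=31 RO=41 EX=43 WR=44  [RAW R0: wait I6 write@40]
I8: IS=41 RO=45 EX=53 WR=54  [struct: DIV busy until I6 writes@40; RAW R3: wait I7 write@44]

cycle = 23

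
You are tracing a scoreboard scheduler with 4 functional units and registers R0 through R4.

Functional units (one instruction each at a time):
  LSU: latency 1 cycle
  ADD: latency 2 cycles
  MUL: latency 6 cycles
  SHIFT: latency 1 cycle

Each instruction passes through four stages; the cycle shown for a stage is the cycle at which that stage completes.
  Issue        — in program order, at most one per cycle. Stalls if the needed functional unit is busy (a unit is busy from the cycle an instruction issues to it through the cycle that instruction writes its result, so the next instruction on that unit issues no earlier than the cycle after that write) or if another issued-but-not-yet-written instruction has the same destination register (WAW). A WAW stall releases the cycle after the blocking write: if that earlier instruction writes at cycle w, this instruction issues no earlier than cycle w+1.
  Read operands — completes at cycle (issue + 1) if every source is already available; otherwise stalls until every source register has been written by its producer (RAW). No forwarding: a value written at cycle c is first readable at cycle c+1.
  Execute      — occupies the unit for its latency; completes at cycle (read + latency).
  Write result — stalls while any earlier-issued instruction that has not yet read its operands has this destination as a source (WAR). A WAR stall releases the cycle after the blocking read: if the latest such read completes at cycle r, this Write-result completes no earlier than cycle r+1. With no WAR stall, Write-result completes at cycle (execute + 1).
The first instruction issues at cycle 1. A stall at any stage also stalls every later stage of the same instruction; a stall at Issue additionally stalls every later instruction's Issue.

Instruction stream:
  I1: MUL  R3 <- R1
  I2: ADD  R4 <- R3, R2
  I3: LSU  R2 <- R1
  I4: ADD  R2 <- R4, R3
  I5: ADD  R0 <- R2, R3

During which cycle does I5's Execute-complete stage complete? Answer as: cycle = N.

cycle 1: I1→MUL
cycle 2: I1 RO | I2→ADD
cycle 3: I3→LSU
cycle 4: I3 RO
cycle 5: I3 EX
cycle 8: I1 EX
cycle 9: I1 WR R3
cycle 10: I2 RO
cycle 11: I3 WR R2
cycle 12: I2 EX
cycle 13: I2 WR R4
cycle 14: I4→ADD
cycle 15: I4 RO
cycle 17: I4 EX
cycle 18: I4 WR R2
cycle 19: I5→ADD
cycle 20: I5 RO
cycle 22: I5 EX
cycle 23: I5 WR R0

cycle = 22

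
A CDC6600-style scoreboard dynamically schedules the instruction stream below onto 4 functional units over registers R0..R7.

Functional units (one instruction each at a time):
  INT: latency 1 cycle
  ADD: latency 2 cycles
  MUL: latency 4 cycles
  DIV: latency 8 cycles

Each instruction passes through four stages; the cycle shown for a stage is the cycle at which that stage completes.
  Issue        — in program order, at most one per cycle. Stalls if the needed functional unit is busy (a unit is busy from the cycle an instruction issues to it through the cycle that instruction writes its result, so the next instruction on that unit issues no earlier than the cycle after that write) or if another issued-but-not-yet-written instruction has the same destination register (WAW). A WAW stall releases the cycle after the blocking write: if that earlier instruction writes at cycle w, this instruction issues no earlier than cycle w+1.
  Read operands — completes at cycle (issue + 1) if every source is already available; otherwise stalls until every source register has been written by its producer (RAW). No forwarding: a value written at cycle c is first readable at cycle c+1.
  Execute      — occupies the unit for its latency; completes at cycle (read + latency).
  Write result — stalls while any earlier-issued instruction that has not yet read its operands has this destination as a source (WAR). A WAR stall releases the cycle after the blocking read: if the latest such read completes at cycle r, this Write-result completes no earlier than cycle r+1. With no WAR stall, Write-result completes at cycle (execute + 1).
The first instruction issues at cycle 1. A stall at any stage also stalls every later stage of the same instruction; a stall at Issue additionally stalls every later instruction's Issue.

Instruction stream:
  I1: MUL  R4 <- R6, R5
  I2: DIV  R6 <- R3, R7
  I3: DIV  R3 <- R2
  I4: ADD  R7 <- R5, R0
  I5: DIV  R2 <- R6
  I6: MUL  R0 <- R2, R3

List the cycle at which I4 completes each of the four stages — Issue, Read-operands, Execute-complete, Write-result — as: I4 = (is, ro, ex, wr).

I4 = (14, 15, 17, 18)

[1] I1 issues→MUL
[2] I1 reads, I2 issues→DIV
[3] I2 reads
[6] I1 exec-done
[7] I1 writes R4
[11] I2 exec-done
[12] I2 writes R6
[13] I3 issues→DIV
[14] I3 reads, I4 issues→ADD
[15] I4 reads
[17] I4 exec-done
[18] I4 writes R7
[22] I3 exec-done
[23] I3 writes R3
[24] I5 issues→DIV
[25] I5 reads, I6 issues→MUL
[33] I5 exec-done
[34] I5 writes R2
[35] I6 reads
[39] I6 exec-done
[40] I6 writes R0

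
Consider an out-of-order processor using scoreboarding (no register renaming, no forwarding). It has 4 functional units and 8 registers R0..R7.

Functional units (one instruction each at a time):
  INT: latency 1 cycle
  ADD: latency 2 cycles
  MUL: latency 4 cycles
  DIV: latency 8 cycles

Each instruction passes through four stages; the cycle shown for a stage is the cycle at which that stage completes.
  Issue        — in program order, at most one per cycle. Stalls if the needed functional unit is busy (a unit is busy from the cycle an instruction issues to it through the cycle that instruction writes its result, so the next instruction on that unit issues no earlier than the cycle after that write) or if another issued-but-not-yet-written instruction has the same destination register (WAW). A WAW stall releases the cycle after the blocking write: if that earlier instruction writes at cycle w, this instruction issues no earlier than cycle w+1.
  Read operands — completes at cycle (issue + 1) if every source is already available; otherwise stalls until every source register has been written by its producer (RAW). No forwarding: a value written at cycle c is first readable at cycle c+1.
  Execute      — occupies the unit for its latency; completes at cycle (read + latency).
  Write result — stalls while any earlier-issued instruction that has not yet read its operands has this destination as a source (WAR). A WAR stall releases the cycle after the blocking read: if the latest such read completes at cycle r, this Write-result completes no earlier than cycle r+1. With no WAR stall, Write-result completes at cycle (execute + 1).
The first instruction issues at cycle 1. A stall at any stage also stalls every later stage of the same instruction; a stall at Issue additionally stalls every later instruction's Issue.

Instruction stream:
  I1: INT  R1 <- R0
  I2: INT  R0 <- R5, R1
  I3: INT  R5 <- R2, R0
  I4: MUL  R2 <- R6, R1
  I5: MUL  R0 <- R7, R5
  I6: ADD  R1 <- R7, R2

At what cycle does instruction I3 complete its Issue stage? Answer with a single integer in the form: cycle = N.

[I1] 1/2/3/4
[I2] 5/6/7/8  (struct: INT busy until I1 writes@4)
[I3] 9/10/11/12  (struct: INT busy until I2 writes@8)
[I4] 10/11/15/16
[I5] 17/18/22/23  (struct: MUL busy until I4 writes@16)
[I6] 18/19/21/22

cycle = 9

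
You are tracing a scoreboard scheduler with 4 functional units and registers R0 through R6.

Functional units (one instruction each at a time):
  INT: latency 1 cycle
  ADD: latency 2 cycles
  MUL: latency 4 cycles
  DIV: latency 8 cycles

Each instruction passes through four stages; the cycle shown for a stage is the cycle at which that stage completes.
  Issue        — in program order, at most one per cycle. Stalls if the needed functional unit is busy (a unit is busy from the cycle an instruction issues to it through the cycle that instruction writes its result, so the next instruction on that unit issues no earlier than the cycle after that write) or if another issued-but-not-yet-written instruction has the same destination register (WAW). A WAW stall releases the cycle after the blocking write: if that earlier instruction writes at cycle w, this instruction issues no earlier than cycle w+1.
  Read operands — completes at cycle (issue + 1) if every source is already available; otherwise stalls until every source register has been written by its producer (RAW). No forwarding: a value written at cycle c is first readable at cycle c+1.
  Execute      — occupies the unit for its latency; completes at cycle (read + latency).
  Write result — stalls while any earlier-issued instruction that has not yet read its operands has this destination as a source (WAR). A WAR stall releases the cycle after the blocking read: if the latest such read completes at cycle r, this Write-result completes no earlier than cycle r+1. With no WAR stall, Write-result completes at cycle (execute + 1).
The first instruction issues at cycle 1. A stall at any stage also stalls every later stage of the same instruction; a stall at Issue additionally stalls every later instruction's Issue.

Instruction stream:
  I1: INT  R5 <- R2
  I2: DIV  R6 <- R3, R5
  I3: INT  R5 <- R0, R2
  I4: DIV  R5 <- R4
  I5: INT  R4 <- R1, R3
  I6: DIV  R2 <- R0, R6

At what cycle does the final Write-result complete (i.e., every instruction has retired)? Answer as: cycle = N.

c1: I1 dispatched to INT
c2: I1 operands ready | I2 dispatched to DIV
c3: I1 complete
c4: R5←I1
c5: I2 operands ready | I3 dispatched to INT
c6: I3 operands ready
c7: I3 complete
c8: R5←I3
c13: I2 complete
c14: R6←I2
c15: I4 dispatched to DIV
c16: I4 operands ready | I5 dispatched to INT
c17: I5 operands ready
c18: I5 complete
c19: R4←I5
c24: I4 complete
c25: R5←I4
c26: I6 dispatched to DIV
c27: I6 operands ready
c35: I6 complete
c36: R2←I6

cycle = 36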